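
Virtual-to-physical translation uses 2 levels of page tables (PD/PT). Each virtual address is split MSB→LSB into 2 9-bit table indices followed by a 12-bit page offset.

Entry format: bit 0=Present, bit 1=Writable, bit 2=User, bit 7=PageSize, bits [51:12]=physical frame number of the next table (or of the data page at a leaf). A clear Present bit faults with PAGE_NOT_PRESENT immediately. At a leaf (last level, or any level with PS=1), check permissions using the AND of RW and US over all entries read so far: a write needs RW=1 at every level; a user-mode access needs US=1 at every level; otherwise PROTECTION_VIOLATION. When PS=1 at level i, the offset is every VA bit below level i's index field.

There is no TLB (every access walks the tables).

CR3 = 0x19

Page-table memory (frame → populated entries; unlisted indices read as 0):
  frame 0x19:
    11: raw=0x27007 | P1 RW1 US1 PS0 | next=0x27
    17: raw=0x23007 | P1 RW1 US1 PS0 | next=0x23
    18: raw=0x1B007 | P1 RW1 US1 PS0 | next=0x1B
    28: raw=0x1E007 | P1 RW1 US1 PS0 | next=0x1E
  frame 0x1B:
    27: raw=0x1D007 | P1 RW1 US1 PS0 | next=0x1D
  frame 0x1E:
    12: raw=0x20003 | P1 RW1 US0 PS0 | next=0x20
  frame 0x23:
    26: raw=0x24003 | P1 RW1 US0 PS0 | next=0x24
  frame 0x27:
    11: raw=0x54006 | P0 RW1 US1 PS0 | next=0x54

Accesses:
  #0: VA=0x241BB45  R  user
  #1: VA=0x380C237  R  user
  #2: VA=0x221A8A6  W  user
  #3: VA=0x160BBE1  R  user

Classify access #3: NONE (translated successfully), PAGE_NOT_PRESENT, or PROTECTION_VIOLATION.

Per-access translation:
#0 VA=0x241BB45 (r,user):
  L0: frame=0x19 idx=18 entry=0x1B007 [P=1 RW=1 US=1 PS=0]
  L1: frame=0x1B idx=27 entry=0x1D007 [P=1 RW=1 US=1 PS=0]
  ✓ 0x1DB45  — 2 lookups
#1 VA=0x380C237 (r,user):
  L0: frame=0x19 idx=28 entry=0x1E007 [P=1 RW=1 US=1 PS=0]
  L1: frame=0x1E idx=12 entry=0x20003 [P=1 RW=1 US=0 PS=0]
  → PROTECTION_VIOLATION  (2 entries read)
#2 VA=0x221A8A6 (w,user):
  L0: frame=0x19 idx=17 entry=0x23007 [P=1 RW=1 US=1 PS=0]
  L1: frame=0x23 idx=26 entry=0x24003 [P=1 RW=1 US=0 PS=0]
  → PROTECTION_VIOLATION  (2 entries read)
#3 VA=0x160BBE1 (r,user):
  L0: frame=0x19 idx=11 entry=0x27007 [P=1 RW=1 US=1 PS=0]
  L1: frame=0x27 idx=11 entry=0x54006 [P=0 RW=1 US=1 PS=0]
  → PAGE_NOT_PRESENT  (2 entries read)

Access #3 fault: PAGE_NOT_PRESENT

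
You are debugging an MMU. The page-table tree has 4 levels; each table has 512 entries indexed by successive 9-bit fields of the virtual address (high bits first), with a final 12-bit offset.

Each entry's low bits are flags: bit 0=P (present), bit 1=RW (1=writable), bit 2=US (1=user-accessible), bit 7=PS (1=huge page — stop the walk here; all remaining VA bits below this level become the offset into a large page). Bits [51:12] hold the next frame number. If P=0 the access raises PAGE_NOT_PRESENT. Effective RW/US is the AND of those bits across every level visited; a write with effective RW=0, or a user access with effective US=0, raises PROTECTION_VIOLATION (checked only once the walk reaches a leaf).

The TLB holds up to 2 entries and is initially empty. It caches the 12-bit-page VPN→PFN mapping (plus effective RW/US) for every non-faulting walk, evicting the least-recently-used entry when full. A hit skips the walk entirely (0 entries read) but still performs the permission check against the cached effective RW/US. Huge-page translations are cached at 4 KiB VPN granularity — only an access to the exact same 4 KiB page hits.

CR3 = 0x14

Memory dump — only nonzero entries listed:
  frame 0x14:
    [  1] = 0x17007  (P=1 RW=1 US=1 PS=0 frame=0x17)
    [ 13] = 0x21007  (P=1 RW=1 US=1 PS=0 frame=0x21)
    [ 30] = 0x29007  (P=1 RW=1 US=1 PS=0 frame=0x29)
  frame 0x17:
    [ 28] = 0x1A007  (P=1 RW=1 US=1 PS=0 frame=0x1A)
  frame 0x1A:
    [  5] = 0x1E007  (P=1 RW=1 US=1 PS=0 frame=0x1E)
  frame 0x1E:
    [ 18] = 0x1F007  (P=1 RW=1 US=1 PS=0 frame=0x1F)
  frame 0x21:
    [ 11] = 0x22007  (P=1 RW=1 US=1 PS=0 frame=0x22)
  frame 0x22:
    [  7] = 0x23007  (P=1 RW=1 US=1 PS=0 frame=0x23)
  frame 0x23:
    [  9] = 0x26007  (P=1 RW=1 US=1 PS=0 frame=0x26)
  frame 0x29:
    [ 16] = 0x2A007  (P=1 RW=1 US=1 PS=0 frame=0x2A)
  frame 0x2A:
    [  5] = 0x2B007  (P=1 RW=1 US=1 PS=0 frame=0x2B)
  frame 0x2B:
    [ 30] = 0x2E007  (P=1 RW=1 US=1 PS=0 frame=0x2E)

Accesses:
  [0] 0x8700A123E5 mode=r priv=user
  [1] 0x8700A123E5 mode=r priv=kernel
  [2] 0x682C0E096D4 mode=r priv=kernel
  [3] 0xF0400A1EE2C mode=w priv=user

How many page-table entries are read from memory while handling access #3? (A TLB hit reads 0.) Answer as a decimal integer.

Per-access translation:
#0 VA=0x8700A123E5 (r,user):
  lvl0: tbl 0x14, slot 1 ⇒ 0x17007 (P1/RW1/US1/PS0)
  lvl1: tbl 0x17, slot 28 ⇒ 0x1A007 (P1/RW1/US1/PS0)
  lvl2: tbl 0x1A, slot 5 ⇒ 0x1E007 (P1/RW1/US1/PS0)
  lvl3: tbl 0x1E, slot 18 ⇒ 0x1F007 (P1/RW1/US1/PS0)
  → PA=0x1F3E5  (4 entries read)
#1 VA=0x8700A123E5 (r,kernel):
  TLB hit vpn=0x8700A12 → PA=0x1F3E5
#2 VA=0x682C0E096D4 (r,kernel):
  lvl0: tbl 0x14, slot 13 ⇒ 0x21007 (P1/RW1/US1/PS0)
  lvl1: tbl 0x21, slot 11 ⇒ 0x22007 (P1/RW1/US1/PS0)
  lvl2: tbl 0x22, slot 7 ⇒ 0x23007 (P1/RW1/US1/PS0)
  lvl3: tbl 0x23, slot 9 ⇒ 0x26007 (P1/RW1/US1/PS0)
  → PA=0x266D4  (4 entries read)
#3 VA=0xF0400A1EE2C (w,user):
  lvl0: tbl 0x14, slot 30 ⇒ 0x29007 (P1/RW1/US1/PS0)
  lvl1: tbl 0x29, slot 16 ⇒ 0x2A007 (P1/RW1/US1/PS0)
  lvl2: tbl 0x2A, slot 5 ⇒ 0x2B007 (P1/RW1/US1/PS0)
  lvl3: tbl 0x2B, slot 30 ⇒ 0x2E007 (P1/RW1/US1/PS0)
  → PA=0x2EE2C  (4 entries read)

Entries read for #3: 4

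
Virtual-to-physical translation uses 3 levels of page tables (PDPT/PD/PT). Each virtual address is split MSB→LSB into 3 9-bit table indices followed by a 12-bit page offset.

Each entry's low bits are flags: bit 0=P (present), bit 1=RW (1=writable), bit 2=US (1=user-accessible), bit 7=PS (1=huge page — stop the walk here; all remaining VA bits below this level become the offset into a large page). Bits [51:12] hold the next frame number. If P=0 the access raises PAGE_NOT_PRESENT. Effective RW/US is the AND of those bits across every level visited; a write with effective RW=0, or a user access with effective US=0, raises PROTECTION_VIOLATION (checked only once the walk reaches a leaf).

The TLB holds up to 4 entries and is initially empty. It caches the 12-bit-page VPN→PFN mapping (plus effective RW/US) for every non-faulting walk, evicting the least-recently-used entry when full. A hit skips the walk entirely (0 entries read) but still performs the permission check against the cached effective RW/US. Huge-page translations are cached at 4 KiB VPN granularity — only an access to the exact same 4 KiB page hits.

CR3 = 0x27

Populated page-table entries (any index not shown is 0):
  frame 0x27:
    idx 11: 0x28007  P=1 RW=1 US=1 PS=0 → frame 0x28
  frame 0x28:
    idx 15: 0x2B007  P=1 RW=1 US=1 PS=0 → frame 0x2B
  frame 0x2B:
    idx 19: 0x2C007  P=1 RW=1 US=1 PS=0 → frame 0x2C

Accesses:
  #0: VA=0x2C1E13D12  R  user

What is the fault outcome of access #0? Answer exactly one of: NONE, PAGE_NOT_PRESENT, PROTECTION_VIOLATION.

Trace:
#0 VA=0x2C1E13D12 (r,user):
  [0] read 0x27 idx=11: raw=0x28007 flags P=1 W=1 U=1 S=0
  [1] read 0x28 idx=15: raw=0x2B007 flags P=1 W=1 U=1 S=0
  [2] read 0x2B idx=19: raw=0x2C007 flags P=1 W=1 U=1 S=0
  → PA=0x2CD12  (3 entries read)

Access #0 fault: NONE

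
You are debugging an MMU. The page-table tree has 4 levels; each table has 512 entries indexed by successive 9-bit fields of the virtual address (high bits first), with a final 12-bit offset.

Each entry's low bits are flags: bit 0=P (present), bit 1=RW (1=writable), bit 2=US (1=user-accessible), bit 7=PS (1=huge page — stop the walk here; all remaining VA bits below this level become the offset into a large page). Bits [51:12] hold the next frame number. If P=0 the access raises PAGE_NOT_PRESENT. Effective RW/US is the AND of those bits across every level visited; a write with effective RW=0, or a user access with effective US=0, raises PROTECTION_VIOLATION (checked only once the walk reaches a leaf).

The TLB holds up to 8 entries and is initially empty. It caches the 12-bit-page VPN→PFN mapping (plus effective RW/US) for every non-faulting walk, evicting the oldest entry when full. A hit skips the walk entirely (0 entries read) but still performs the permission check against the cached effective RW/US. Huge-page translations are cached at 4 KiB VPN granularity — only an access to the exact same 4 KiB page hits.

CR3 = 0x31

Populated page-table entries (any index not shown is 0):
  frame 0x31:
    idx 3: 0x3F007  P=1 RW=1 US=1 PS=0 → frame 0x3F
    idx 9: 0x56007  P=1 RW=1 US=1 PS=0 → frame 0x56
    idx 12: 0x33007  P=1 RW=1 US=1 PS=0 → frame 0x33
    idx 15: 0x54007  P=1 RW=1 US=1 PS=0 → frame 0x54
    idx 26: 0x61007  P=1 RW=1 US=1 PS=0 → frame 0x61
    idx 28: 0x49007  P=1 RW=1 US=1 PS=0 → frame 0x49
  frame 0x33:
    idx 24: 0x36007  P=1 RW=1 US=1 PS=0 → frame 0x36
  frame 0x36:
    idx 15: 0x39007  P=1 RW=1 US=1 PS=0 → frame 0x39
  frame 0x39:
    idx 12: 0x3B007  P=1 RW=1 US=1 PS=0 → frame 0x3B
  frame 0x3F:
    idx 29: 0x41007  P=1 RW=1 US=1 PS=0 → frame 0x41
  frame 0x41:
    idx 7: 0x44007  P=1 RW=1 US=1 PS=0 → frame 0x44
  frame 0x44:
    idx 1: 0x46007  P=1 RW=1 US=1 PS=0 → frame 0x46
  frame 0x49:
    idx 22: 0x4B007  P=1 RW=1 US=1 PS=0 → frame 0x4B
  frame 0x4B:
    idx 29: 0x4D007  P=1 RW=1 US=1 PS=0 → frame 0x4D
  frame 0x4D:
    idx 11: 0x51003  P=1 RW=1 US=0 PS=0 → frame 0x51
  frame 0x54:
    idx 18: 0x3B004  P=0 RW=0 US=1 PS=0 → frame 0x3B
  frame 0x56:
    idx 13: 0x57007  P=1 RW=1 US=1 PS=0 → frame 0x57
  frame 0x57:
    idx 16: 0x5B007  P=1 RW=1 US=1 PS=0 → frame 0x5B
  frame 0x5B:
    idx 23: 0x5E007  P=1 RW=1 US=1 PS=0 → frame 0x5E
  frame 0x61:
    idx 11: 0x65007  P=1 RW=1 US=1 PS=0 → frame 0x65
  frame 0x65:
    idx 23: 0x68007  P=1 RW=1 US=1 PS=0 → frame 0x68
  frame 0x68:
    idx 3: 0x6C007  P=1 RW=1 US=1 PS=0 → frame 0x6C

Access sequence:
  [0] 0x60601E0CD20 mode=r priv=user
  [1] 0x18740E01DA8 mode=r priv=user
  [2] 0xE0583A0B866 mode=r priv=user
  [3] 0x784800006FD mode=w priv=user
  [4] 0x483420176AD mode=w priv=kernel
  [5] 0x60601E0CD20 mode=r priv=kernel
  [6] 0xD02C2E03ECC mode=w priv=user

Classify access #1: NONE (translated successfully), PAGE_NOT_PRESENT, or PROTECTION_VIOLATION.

Trace:
#0 VA=0x60601E0CD20 (r,user):
  [0] read 0x31 idx=12: raw=0x33007 flags P=1 W=1 U=1 S=0
  [1] read 0x33 idx=24: raw=0x36007 flags P=1 W=1 U=1 S=0
  [2] read 0x36 idx=15: raw=0x39007 flags P=1 W=1 U=1 S=0
  [3] read 0x39 idx=12: raw=0x3B007 flags P=1 W=1 U=1 S=0
  ⇒ phys 0x3BD20  [4 reads]
#1 VA=0x18740E01DA8 (r,user):
  [0] read 0x31 idx=3: raw=0x3F007 flags P=1 W=1 U=1 S=0
  [1] read 0x3F idx=29: raw=0x41007 flags P=1 W=1 U=1 S=0
  [2] read 0x41 idx=7: raw=0x44007 flags P=1 W=1 U=1 S=0
  [3] read 0x44 idx=1: raw=0x46007 flags P=1 W=1 U=1 S=0
  ⇒ phys 0x46DA8  [4 reads]
#2 VA=0xE0583A0B866 (r,user):
  [0] read 0x31 idx=28: raw=0x49007 flags P=1 W=1 U=1 S=0
  [1] read 0x49 idx=22: raw=0x4B007 flags P=1 W=1 U=1 S=0
  [2] read 0x4B idx=29: raw=0x4D007 flags P=1 W=1 U=1 S=0
  [3] read 0x4D idx=11: raw=0x51003 flags P=1 W=1 U=0 S=0
  ✗ PROTECTION_VIOLATION  [4 reads]
#3 VA=0x784800006FD (w,user):
  [0] read 0x31 idx=15: raw=0x54007 flags P=1 W=1 U=1 S=0
  [1] read 0x54 idx=18: raw=0x3B004 flags P=0 W=0 U=1 S=0
  ✗ PAGE_NOT_PRESENT  [2 reads]
#4 VA=0x483420176AD (w,kernel):
  [0] read 0x31 idx=9: raw=0x56007 flags P=1 W=1 U=1 S=0
  [1] read 0x56 idx=13: raw=0x57007 flags P=1 W=1 U=1 S=0
  [2] read 0x57 idx=16: raw=0x5B007 flags P=1 W=1 U=1 S=0
  [3] read 0x5B idx=23: raw=0x5E007 flags P=1 W=1 U=1 S=0
  ⇒ phys 0x5E6AD  [4 reads]
#5 VA=0x60601E0CD20 (r,kernel):
  TLB hit vpn=0x60601E0C → PA=0x3BD20
#6 VA=0xD02C2E03ECC (w,user):
  [0] read 0x31 idx=26: raw=0x61007 flags P=1 W=1 U=1 S=0
  [1] read 0x61 idx=11: raw=0x65007 flags P=1 W=1 U=1 S=0
  [2] read 0x65 idx=23: raw=0x68007 flags P=1 W=1 U=1 S=0
  [3] read 0x68 idx=3: raw=0x6C007 flags P=1 W=1 U=1 S=0
  ⇒ phys 0x6CECC  [4 reads]

Access #1 fault: NONE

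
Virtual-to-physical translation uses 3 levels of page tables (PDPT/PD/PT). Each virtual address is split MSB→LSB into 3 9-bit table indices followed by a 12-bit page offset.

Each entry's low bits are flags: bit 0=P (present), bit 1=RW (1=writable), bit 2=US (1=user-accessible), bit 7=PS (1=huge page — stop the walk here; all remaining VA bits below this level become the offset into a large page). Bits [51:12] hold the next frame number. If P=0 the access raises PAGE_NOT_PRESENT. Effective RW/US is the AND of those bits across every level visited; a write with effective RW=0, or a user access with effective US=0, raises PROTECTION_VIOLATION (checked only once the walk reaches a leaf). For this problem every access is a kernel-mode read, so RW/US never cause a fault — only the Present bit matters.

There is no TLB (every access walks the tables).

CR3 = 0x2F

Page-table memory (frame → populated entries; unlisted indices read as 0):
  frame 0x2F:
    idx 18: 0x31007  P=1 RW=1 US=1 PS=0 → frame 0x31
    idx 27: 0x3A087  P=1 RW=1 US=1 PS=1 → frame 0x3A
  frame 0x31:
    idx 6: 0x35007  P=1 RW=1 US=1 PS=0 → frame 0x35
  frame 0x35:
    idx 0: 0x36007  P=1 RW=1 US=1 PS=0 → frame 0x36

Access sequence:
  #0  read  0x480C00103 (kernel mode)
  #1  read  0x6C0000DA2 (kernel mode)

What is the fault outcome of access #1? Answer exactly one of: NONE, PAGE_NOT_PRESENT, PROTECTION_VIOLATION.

Walk each access:
#0 VA=0x480C00103 (r,kernel):
  lvl0: tbl 0x2F, slot 18 ⇒ 0x31007 (P1/RW1/US1/PS0)
  lvl1: tbl 0x31, slot 6 ⇒ 0x35007 (P1/RW1/US1/PS0)
  lvl2: tbl 0x35, slot 0 ⇒ 0x36007 (P1/RW1/US1/PS0)
  → PA=0x36103  (3 entries read)
#1 VA=0x6C0000DA2 (r,kernel):
  lvl0: tbl 0x2F, slot 27 ⇒ 0x3A087 (P1/RW1/US1/PS1)
  → PA=0x3ADA2 (huge @L0)  (1 entries read)

Access #1 fault: NONE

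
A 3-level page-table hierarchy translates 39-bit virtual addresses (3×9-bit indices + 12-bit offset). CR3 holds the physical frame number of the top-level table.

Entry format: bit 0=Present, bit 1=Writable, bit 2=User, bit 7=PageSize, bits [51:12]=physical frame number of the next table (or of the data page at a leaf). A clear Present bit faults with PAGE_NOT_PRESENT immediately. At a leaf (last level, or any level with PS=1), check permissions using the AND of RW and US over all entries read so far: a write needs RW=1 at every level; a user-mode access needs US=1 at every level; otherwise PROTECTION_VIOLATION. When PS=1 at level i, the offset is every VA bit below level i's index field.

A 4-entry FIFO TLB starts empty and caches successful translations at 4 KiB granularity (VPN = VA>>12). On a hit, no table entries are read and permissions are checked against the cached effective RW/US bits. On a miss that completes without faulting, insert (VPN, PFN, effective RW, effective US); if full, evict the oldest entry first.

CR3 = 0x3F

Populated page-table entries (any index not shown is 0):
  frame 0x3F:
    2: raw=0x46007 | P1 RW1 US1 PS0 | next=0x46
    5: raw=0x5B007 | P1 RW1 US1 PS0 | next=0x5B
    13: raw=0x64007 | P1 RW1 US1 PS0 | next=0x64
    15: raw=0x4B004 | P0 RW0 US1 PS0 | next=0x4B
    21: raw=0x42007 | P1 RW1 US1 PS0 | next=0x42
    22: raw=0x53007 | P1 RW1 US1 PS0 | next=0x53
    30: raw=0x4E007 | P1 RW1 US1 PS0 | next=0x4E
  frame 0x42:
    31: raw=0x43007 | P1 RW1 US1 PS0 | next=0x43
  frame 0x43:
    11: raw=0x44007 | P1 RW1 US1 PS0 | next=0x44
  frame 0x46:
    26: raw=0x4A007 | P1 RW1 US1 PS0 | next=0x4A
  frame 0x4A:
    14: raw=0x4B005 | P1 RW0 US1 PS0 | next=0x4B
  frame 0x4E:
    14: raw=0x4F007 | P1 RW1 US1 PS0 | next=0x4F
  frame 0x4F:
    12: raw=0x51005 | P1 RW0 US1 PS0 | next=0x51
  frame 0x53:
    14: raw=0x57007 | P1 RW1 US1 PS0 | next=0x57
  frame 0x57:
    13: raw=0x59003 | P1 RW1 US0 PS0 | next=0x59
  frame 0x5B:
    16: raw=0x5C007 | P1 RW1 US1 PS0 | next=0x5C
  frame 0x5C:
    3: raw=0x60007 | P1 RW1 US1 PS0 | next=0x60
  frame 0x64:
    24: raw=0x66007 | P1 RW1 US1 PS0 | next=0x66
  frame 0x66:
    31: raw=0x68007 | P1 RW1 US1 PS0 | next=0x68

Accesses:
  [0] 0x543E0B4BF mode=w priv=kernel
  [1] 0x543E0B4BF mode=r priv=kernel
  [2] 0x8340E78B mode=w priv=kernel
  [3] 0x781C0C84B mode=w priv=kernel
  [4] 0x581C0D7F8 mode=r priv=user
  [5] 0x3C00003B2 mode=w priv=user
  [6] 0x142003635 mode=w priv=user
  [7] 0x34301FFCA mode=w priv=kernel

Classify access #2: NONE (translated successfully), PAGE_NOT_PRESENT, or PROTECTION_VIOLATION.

Per-access translation:
#0 VA=0x543E0B4BF (w,kernel):
  L0: frame=0x3F idx=21 entry=0x42007 [P=1 RW=1 US=1 PS=0]
  L1: frame=0x42 idx=31 entry=0x43007 [P=1 RW=1 US=1 PS=0]
  L2: frame=0x43 idx=11 entry=0x44007 [P=1 RW=1 US=1 PS=0]
  ✓ 0x444BF  — 3 lookups
#1 VA=0x543E0B4BF (r,kernel):
  TLB hit vpn=0x543E0B → PA=0x444BF
#2 VA=0x8340E78B (w,kernel):
  L0: frame=0x3F idx=2 entry=0x46007 [P=1 RW=1 US=1 PS=0]
  L1: frame=0x46 idx=26 entry=0x4A007 [P=1 RW=1 US=1 PS=0]
  L2: frame=0x4A idx=14 entry=0x4B005 [P=1 RW=0 US=1 PS=0]
  ✗ PROTECTION_VIOLATION  [3 reads]
#3 VA=0x781C0C84B (w,kernel):
  L0: frame=0x3F idx=30 entry=0x4E007 [P=1 RW=1 US=1 PS=0]
  L1: frame=0x4E idx=14 entry=0x4F007 [P=1 RW=1 US=1 PS=0]
  L2: frame=0x4F idx=12 entry=0x51005 [P=1 RW=0 US=1 PS=0]
  ✗ PROTECTION_VIOLATION  [3 reads]
#4 VA=0x581C0D7F8 (r,user):
  L0: frame=0x3F idx=22 entry=0x53007 [P=1 RW=1 US=1 PS=0]
  L1: frame=0x53 idx=14 entry=0x57007 [P=1 RW=1 US=1 PS=0]
  L2: frame=0x57 idx=13 entry=0x59003 [P=1 RW=1 US=0 PS=0]
  ✗ PROTECTION_VIOLATION  [3 reads]
#5 VA=0x3C00003B2 (w,user):
  L0: frame=0x3F idx=15 entry=0x4B004 [P=0 RW=0 US=1 PS=0]
  ✗ PAGE_NOT_PRESENT  [1 reads]
#6 VA=0x142003635 (w,user):
  L0: frame=0x3F idx=5 entry=0x5B007 [P=1 RW=1 US=1 PS=0]
  L1: frame=0x5B idx=16 entry=0x5C007 [P=1 RW=1 US=1 PS=0]
  L2: frame=0x5C idx=3 entry=0x60007 [P=1 RW=1 US=1 PS=0]
  ✓ 0x60635  — 3 lookups
#7 VA=0x34301FFCA (w,kernel):
  L0: frame=0x3F idx=13 entry=0x64007 [P=1 RW=1 US=1 PS=0]
  L1: frame=0x64 idx=24 entry=0x66007 [P=1 RW=1 US=1 PS=0]
  L2: frame=0x66 idx=31 entry=0x68007 [P=1 RW=1 US=1 PS=0]
  ✓ 0x68FCA  — 3 lookups

Access #2 fault: PROTECTION_VIOLATION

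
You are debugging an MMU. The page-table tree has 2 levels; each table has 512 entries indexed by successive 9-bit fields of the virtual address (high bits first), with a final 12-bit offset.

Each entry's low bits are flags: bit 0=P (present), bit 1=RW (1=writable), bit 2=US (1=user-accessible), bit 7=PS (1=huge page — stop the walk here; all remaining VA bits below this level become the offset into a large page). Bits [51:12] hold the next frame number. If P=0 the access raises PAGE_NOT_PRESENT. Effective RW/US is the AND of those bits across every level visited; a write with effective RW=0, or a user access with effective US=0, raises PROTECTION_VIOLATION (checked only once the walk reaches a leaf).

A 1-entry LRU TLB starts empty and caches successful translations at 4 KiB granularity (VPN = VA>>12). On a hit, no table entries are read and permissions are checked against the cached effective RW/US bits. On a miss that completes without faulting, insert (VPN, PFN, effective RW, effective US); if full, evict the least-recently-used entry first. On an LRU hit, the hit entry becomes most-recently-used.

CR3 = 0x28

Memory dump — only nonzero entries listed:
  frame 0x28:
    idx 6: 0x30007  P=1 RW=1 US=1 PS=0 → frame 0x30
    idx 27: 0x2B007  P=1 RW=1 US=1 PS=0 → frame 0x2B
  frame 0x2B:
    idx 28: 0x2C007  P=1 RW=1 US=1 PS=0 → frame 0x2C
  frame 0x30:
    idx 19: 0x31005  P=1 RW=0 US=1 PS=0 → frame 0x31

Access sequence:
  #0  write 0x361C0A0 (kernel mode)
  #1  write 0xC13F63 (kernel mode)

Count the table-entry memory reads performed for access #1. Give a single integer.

Trace:
#0 VA=0x361C0A0 (w,kernel):
  lvl0: tbl 0x28, slot 27 ⇒ 0x2B007 (P1/RW1/US1/PS0)
  lvl1: tbl 0x2B, slot 28 ⇒ 0x2C007 (P1/RW1/US1/PS0)
  ⇒ phys 0x2C0A0  [2 reads]
#1 VA=0xC13F63 (w,kernel):
  lvl0: tbl 0x28, slot 6 ⇒ 0x30007 (P1/RW1/US1/PS0)
  lvl1: tbl 0x30, slot 19 ⇒ 0x31005 (P1/RW0/US1/PS0)
  → PROTECTION_VIOLATION  (2 entries read)

Entries read for #1: 2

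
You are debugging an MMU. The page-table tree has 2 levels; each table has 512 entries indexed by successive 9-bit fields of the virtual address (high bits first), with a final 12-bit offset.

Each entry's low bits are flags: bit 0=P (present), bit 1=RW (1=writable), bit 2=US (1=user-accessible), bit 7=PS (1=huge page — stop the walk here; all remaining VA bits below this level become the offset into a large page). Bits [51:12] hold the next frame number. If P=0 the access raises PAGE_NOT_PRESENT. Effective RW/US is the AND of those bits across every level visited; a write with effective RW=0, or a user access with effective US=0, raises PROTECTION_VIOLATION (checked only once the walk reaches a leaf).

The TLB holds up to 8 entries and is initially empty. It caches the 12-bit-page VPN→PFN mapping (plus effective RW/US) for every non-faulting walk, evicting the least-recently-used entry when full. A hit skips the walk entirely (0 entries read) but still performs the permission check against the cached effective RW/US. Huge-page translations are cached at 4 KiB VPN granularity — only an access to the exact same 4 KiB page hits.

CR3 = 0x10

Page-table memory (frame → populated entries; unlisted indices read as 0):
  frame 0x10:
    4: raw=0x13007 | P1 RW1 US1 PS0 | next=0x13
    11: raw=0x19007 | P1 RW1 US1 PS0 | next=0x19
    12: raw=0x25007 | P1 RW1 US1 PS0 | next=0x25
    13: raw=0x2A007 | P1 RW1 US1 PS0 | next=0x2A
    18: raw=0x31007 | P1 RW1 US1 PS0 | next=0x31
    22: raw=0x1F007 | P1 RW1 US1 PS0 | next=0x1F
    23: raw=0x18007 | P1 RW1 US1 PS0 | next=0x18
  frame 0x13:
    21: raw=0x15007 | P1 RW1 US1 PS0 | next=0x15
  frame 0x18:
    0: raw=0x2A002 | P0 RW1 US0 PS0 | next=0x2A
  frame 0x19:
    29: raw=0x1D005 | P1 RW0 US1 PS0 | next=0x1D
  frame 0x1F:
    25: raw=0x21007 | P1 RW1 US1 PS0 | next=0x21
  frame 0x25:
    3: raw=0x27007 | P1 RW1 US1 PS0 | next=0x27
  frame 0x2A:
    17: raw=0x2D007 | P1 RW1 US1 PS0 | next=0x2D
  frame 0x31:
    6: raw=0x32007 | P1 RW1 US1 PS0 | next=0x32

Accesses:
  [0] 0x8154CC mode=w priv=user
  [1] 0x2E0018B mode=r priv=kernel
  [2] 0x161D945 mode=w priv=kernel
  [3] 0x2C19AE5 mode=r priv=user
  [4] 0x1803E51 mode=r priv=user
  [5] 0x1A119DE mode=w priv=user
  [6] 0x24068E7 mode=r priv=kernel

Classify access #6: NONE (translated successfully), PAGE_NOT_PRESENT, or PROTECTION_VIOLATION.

Walk each access:
#0 VA=0x8154CC (w,user):
  L0: frame=0x10 idx=4 entry=0x13007 [P=1 RW=1 US=1 PS=0]
  L1: frame=0x13 idx=21 entry=0x15007 [P=1 RW=1 US=1 PS=0]
  ✓ 0x154CC  — 2 lookups
#1 VA=0x2E0018B (r,kernel):
  L0: frame=0x10 idx=23 entry=0x18007 [P=1 RW=1 US=1 PS=0]
  L1: frame=0x18 idx=0 entry=0x2A002 [P=0 RW=1 US=0 PS=0]
  ⇒ fault: PAGE_NOT_PRESENT  — 2 lookups
#2 VA=0x161D945 (w,kernel):
  L0: frame=0x10 idx=11 entry=0x19007 [P=1 RW=1 US=1 PS=0]
  L1: frame=0x19 idx=29 entry=0x1D005 [P=1 RW=0 US=1 PS=0]
  ⇒ fault: PROTECTION_VIOLATION  — 2 lookups
#3 VA=0x2C19AE5 (r,user):
  L0: frame=0x10 idx=22 entry=0x1F007 [P=1 RW=1 US=1 PS=0]
  L1: frame=0x1F idx=25 entry=0x21007 [P=1 RW=1 US=1 PS=0]
  ✓ 0x21AE5  — 2 lookups
#4 VA=0x1803E51 (r,user):
  L0: frame=0x10 idx=12 entry=0x25007 [P=1 RW=1 US=1 PS=0]
  L1: frame=0x25 idx=3 entry=0x27007 [P=1 RW=1 US=1 PS=0]
  ✓ 0x27E51  — 2 lookups
#5 VA=0x1A119DE (w,user):
  L0: frame=0x10 idx=13 entry=0x2A007 [P=1 RW=1 US=1 PS=0]
  L1: frame=0x2A idx=17 entry=0x2D007 [P=1 RW=1 US=1 PS=0]
  ✓ 0x2D9DE  — 2 lookups
#6 VA=0x24068E7 (r,kernel):
  L0: frame=0x10 idx=18 entry=0x31007 [P=1 RW=1 US=1 PS=0]
  L1: frame=0x31 idx=6 entry=0x32007 [P=1 RW=1 US=1 PS=0]
  ✓ 0x328E7  — 2 lookups

Access #6 fault: NONE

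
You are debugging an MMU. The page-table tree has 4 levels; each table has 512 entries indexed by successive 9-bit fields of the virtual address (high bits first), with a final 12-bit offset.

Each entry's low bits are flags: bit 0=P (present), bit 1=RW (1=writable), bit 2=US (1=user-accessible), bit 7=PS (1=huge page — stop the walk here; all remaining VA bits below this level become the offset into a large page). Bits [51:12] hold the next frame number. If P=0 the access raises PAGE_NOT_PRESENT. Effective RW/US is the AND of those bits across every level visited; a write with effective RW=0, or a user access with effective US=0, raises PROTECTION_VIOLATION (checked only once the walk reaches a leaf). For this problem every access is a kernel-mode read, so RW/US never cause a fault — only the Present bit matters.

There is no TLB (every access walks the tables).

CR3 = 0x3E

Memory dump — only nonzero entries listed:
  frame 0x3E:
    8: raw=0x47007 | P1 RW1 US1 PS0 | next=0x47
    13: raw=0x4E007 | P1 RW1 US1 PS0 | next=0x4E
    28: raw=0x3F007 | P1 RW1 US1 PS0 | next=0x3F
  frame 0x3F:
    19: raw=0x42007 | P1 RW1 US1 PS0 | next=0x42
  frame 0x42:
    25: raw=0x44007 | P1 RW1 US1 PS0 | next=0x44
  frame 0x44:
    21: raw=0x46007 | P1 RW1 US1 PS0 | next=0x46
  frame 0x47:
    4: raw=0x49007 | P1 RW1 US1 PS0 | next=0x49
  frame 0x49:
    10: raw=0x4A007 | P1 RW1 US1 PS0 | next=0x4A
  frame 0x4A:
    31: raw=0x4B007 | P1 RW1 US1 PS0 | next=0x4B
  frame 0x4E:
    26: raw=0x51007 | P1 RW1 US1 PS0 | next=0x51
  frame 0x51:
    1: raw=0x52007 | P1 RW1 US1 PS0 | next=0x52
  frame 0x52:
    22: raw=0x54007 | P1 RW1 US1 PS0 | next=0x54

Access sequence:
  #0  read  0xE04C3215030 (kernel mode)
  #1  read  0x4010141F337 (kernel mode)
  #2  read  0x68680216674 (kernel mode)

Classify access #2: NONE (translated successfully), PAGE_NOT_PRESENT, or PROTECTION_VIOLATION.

Trace:
#0 VA=0xE04C3215030 (r,kernel):
  L0 @0x3E[28] → 0x3F007  P=1,RW=1,US=1,PS=0
  L1 @0x3F[19] → 0x42007  P=1,RW=1,US=1,PS=0
  L2 @0x42[25] → 0x44007  P=1,RW=1,US=1,PS=0
  L3 @0x44[21] → 0x46007  P=1,RW=1,US=1,PS=0
  ⇒ phys 0x46030  [4 reads]
#1 VA=0x4010141F337 (r,kernel):
  L0 @0x3E[8] → 0x47007  P=1,RW=1,US=1,PS=0
  L1 @0x47[4] → 0x49007  P=1,RW=1,US=1,PS=0
  L2 @0x49[10] → 0x4A007  P=1,RW=1,US=1,PS=0
  L3 @0x4A[31] → 0x4B007  P=1,RW=1,US=1,PS=0
  ⇒ phys 0x4B337  [4 reads]
#2 VA=0x68680216674 (r,kernel):
  L0 @0x3E[13] → 0x4E007  P=1,RW=1,US=1,PS=0
  L1 @0x4E[26] → 0x51007  P=1,RW=1,US=1,PS=0
  L2 @0x51[1] → 0x52007  P=1,RW=1,US=1,PS=0
  L3 @0x52[22] → 0x54007  P=1,RW=1,US=1,PS=0
  ⇒ phys 0x54674  [4 reads]

Access #2 fault: NONE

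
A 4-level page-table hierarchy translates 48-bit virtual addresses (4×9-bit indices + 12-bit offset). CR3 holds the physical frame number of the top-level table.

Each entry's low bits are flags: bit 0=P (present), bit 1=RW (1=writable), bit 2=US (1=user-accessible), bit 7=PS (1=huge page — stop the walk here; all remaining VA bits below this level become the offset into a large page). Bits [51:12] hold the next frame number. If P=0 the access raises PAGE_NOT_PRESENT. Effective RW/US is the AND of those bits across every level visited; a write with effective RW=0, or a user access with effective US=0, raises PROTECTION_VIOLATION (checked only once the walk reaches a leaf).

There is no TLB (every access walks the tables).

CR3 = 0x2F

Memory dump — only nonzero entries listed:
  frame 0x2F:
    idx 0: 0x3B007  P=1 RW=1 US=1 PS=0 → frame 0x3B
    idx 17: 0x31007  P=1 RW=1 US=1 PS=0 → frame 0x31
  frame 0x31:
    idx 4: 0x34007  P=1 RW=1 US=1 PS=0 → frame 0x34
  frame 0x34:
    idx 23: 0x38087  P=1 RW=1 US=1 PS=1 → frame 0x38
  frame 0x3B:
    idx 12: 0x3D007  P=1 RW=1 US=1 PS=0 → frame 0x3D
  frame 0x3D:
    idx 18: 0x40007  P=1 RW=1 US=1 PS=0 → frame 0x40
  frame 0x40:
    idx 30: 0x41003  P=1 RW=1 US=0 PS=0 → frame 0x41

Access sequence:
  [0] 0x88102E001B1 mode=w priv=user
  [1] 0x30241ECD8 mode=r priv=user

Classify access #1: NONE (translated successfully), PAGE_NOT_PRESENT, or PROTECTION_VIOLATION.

Per-access translation:
#0 VA=0x88102E001B1 (w,user):
  [0] read 0x2F idx=17: raw=0x31007 flags P=1 W=1 U=1 S=0
  [1] read 0x31 idx=4: raw=0x34007 flags P=1 W=1 U=1 S=0
  [2] read 0x34 idx=23: raw=0x38087 flags P=1 W=1 U=1 S=1
  ✓ 0x381B1 (huge @L2)  — 3 lookups
#1 VA=0x30241ECD8 (r,user):
  [0] read 0x2F idx=0: raw=0x3B007 flags P=1 W=1 U=1 S=0
  [1] read 0x3B idx=12: raw=0x3D007 flags P=1 W=1 U=1 S=0
  [2] read 0x3D idx=18: raw=0x40007 flags P=1 W=1 U=1 S=0
  [3] read 0x40 idx=30: raw=0x41003 flags P=1 W=1 U=0 S=0
  ✗ PROTECTION_VIOLATION  [4 reads]

Access #1 fault: PROTECTION_VIOLATION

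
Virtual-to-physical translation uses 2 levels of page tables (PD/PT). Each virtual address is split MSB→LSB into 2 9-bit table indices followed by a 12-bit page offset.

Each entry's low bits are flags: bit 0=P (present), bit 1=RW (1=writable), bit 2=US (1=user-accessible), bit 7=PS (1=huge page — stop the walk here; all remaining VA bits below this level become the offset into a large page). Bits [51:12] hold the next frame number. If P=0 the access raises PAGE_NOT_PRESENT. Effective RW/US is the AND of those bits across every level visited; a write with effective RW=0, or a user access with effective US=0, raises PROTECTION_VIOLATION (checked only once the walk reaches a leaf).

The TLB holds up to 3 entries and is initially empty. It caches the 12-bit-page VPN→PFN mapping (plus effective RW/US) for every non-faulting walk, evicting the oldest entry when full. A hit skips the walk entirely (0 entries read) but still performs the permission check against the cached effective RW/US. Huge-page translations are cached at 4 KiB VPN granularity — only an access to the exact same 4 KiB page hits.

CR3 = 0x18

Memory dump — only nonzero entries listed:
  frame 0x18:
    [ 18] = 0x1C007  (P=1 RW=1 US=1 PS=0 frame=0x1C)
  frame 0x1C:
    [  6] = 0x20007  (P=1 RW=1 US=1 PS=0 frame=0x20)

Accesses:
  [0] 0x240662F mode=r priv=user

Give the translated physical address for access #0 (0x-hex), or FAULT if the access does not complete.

Walk each access:
#0 VA=0x240662F (r,user):
  L0: frame=0x18 idx=18 entry=0x1C007 [P=1 RW=1 US=1 PS=0]
  L1: frame=0x1C idx=6 entry=0x20007 [P=1 RW=1 US=1 PS=0]
  → PA=0x2062F  (2 entries read)

Access #0 PA: 0x2062F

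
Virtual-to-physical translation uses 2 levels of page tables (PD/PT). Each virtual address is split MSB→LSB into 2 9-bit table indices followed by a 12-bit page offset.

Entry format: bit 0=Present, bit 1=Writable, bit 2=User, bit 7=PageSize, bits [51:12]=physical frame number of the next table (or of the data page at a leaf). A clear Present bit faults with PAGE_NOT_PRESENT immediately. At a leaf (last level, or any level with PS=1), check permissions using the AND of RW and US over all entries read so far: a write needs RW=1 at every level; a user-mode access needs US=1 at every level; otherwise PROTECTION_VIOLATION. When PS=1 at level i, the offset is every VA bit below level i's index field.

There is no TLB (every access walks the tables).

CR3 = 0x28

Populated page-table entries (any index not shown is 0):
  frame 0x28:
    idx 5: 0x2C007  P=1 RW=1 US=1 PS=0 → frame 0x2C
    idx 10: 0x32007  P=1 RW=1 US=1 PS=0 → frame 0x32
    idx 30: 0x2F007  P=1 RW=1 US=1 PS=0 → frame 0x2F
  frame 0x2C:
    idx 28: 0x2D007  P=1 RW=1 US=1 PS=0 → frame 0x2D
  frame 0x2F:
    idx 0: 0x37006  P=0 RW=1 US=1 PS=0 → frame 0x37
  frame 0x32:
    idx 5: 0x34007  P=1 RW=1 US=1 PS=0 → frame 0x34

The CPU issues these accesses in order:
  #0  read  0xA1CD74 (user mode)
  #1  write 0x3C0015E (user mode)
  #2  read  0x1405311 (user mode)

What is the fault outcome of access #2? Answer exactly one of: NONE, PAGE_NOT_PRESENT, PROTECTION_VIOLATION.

Per-access translation:
#0 VA=0xA1CD74 (r,user):
  lvl0: tbl 0x28, slot 5 ⇒ 0x2C007 (P1/RW1/US1/PS0)
  lvl1: tbl 0x2C, slot 28 ⇒ 0x2D007 (P1/RW1/US1/PS0)
  → PA=0x2DD74  (2 entries read)
#1 VA=0x3C0015E (w,user):
  lvl0: tbl 0x28, slot 30 ⇒ 0x2F007 (P1/RW1/US1/PS0)
  lvl1: tbl 0x2F, slot 0 ⇒ 0x37006 (P0/RW1/US1/PS0)
  ✗ PAGE_NOT_PRESENT  [2 reads]
#2 VA=0x1405311 (r,user):
  lvl0: tbl 0x28, slot 10 ⇒ 0x32007 (P1/RW1/US1/PS0)
  lvl1: tbl 0x32, slot 5 ⇒ 0x34007 (P1/RW1/US1/PS0)
  → PA=0x34311  (2 entries read)

Access #2 fault: NONE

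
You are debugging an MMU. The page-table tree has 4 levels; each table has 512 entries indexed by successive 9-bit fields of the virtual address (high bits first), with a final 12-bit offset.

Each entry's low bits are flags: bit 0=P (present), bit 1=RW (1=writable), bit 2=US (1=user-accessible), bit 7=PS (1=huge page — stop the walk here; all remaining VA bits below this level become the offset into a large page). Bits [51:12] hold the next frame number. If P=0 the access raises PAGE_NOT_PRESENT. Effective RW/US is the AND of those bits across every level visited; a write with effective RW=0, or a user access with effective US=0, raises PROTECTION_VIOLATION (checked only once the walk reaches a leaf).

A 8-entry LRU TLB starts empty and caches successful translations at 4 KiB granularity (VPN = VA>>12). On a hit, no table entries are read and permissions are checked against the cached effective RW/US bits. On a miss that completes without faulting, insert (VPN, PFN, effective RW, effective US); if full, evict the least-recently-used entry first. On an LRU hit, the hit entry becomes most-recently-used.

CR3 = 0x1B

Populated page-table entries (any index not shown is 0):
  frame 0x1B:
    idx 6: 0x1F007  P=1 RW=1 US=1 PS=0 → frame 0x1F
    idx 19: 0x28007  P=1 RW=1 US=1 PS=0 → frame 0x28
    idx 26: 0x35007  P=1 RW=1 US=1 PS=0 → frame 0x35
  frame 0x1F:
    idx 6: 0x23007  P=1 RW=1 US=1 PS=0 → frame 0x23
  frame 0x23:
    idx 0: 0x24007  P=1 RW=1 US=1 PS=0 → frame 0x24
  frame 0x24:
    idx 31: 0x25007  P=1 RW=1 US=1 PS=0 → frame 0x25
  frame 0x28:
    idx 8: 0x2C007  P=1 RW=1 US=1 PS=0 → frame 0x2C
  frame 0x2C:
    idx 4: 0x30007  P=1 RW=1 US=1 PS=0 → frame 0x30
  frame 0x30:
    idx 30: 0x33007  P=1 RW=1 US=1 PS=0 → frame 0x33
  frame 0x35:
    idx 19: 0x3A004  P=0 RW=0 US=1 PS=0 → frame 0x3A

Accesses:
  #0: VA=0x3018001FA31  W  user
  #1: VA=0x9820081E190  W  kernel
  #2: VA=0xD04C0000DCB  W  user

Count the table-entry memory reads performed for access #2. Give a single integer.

Walk each access:
#0 VA=0x3018001FA31 (w,user):
  [0] read 0x1B idx=6: raw=0x1F007 flags P=1 W=1 U=1 S=0
  [1] read 0x1F idx=6: raw=0x23007 flags P=1 W=1 U=1 S=0
  [2] read 0x23 idx=0: raw=0x24007 flags P=1 W=1 U=1 S=0
  [3] read 0x24 idx=31: raw=0x25007 flags P=1 W=1 U=1 S=0
  ✓ 0x25A31  — 4 lookups
#1 VA=0x9820081E190 (w,kernel):
  [0] read 0x1B idx=19: raw=0x28007 flags P=1 W=1 U=1 S=0
  [1] read 0x28 idx=8: raw=0x2C007 flags P=1 W=1 U=1 S=0
  [2] read 0x2C idx=4: raw=0x30007 flags P=1 W=1 U=1 S=0
  [3] read 0x30 idx=30: raw=0x33007 flags P=1 W=1 U=1 S=0
  ✓ 0x33190  — 4 lookups
#2 VA=0xD04C0000DCB (w,user):
  [0] read 0x1B idx=26: raw=0x35007 flags P=1 W=1 U=1 S=0
  [1] read 0x35 idx=19: raw=0x3A004 flags P=0 W=0 U=1 S=0
  ✗ PAGE_NOT_PRESENT  [2 reads]

Entries read for #2: 2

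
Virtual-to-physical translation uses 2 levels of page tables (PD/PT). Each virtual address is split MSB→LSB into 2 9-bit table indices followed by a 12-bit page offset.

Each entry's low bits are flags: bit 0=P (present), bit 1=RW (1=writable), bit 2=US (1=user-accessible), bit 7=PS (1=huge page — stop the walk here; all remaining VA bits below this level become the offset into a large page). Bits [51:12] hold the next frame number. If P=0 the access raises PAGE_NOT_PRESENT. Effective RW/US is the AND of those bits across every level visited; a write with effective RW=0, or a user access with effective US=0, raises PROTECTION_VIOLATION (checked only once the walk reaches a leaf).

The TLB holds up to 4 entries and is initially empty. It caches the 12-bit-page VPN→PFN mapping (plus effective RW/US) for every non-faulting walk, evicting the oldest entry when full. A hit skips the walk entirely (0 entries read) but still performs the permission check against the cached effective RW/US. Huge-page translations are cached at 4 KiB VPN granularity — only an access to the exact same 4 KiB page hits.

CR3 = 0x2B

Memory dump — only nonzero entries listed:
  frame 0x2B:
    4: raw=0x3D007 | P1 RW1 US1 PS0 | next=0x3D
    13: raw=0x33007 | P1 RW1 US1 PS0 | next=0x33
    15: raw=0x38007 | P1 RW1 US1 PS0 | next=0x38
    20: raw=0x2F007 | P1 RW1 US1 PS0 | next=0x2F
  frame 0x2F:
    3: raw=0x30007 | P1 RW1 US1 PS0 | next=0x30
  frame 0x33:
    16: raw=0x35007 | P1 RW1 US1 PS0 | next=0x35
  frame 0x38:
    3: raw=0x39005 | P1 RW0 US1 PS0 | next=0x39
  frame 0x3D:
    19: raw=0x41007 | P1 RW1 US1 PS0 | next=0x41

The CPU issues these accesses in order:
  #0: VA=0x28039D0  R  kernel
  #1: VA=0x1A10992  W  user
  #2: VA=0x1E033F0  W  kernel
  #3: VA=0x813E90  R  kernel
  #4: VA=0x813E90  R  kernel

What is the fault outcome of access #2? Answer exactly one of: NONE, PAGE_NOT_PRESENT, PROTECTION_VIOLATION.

Trace:
#0 VA=0x28039D0 (r,kernel):
  lvl0: tbl 0x2B, slot 20 ⇒ 0x2F007 (P1/RW1/US1/PS0)
  lvl1: tbl 0x2F, slot 3 ⇒ 0x30007 (P1/RW1/US1/PS0)
  → PA=0x309D0  (2 entries read)
#1 VA=0x1A10992 (w,user):
  lvl0: tbl 0x2B, slot 13 ⇒ 0x33007 (P1/RW1/US1/PS0)
  lvl1: tbl 0x33, slot 16 ⇒ 0x35007 (P1/RW1/US1/PS0)
  → PA=0x35992  (2 entries read)
#2 VA=0x1E033F0 (w,kernel):
  lvl0: tbl 0x2B, slot 15 ⇒ 0x38007 (P1/RW1/US1/PS0)
  lvl1: tbl 0x38, slot 3 ⇒ 0x39005 (P1/RW0/US1/PS0)
  ⇒ fault: PROTECTION_VIOLATION  — 2 lookups
#3 VA=0x813E90 (r,kernel):
  lvl0: tbl 0x2B, slot 4 ⇒ 0x3D007 (P1/RW1/US1/PS0)
  lvl1: tbl 0x3D, slot 19 ⇒ 0x41007 (P1/RW1/US1/PS0)
  → PA=0x41E90  (2 entries read)
#4 VA=0x813E90 (r,kernel):
  TLB hit vpn=0x813 → PA=0x41E90

Access #2 fault: PROTECTION_VIOLATION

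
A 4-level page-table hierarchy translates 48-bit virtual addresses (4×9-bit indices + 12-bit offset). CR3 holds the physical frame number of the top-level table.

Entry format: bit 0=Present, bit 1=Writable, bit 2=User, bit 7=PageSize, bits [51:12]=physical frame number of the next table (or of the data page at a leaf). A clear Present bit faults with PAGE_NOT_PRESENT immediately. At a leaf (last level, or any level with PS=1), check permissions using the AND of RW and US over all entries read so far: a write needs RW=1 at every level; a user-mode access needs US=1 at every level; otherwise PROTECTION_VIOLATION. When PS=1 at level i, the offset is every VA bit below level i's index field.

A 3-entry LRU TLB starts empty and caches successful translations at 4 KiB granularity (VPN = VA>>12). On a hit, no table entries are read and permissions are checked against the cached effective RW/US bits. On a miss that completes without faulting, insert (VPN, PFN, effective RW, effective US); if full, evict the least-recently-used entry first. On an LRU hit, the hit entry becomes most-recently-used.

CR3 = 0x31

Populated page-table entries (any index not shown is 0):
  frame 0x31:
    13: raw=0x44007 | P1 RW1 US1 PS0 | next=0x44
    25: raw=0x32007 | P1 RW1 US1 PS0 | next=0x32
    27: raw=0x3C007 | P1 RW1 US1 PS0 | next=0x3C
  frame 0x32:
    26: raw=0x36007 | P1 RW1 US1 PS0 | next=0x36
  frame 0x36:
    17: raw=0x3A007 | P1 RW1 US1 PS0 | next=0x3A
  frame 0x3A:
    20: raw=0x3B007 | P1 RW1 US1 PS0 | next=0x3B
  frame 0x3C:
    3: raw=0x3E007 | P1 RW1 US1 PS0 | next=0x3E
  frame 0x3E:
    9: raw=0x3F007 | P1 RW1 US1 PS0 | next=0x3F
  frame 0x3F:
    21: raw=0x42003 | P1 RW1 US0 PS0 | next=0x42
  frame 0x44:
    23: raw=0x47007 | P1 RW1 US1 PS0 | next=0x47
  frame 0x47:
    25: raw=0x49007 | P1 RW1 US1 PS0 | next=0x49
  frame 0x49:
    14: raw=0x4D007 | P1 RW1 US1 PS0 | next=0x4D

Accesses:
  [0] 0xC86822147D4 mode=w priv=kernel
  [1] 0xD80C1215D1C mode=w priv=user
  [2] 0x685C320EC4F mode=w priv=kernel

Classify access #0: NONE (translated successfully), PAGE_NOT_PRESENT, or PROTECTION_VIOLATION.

Walk each access:
#0 VA=0xC86822147D4 (w,kernel):
  L0: frame=0x31 idx=25 entry=0x32007 [P=1 RW=1 US=1 PS=0]
  L1: frame=0x32 idx=26 entry=0x36007 [P=1 RW=1 US=1 PS=0]
  L2: frame=0x36 idx=17 entry=0x3A007 [P=1 RW=1 US=1 PS=0]
  L3: frame=0x3A idx=20 entry=0x3B007 [P=1 RW=1 US=1 PS=0]
  ✓ 0x3B7D4  — 4 lookups
#1 VA=0xD80C1215D1C (w,user):
  L0: frame=0x31 idx=27 entry=0x3C007 [P=1 RW=1 US=1 PS=0]
  L1: frame=0x3C idx=3 entry=0x3E007 [P=1 RW=1 US=1 PS=0]
  L2: frame=0x3E idx=9 entry=0x3F007 [P=1 RW=1 US=1 PS=0]
  L3: frame=0x3F idx=21 entry=0x42003 [P=1 RW=1 US=0 PS=0]
  ✗ PROTECTION_VIOLATION  [4 reads]
#2 VA=0x685C320EC4F (w,kernel):
  L0: frame=0x31 idx=13 entry=0x44007 [P=1 RW=1 US=1 PS=0]
  L1: frame=0x44 idx=23 entry=0x47007 [P=1 RW=1 US=1 PS=0]
  L2: frame=0x47 idx=25 entry=0x49007 [P=1 RW=1 US=1 PS=0]
  L3: frame=0x49 idx=14 entry=0x4D007 [P=1 RW=1 US=1 PS=0]
  ✓ 0x4DC4F  — 4 lookups

Access #0 fault: NONE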